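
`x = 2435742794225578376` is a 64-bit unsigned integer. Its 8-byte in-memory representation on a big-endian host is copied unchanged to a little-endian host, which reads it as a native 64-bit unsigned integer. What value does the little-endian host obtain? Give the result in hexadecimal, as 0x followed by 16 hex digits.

2435742794225578376 in 64-bit hexadecimal is 0x21CD7F2A8E087188.
Stored big-endian, the bytes at ascending addresses are 21 CD 7F 2A 8E 08 71 88.
Read back as little-endian, the first byte is least significant, giving 0x8871088E2A7FCD21.

0x8871088E2A7FCD21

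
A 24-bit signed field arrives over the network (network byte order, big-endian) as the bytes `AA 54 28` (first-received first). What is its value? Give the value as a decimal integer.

-5614552

In big-endian order the high byte comes first in memory.
The bytes are already most-significant first: 0xAA5428.
Top bit is set, so as a signed 24-bit value this is 0xAA5428 − 2^24 = -5614552.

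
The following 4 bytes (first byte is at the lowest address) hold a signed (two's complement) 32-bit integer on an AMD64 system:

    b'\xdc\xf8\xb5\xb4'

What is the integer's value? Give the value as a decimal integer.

-1263142692

Little-endian stores the least-significant byte at the lowest address.
Reassemble most-significant byte first: B4 B5 F8 DC → 0xB4B5F8DC.
Top bit is set, so as a signed 32-bit value this is 0xB4B5F8DC − 2^32 = -1263142692.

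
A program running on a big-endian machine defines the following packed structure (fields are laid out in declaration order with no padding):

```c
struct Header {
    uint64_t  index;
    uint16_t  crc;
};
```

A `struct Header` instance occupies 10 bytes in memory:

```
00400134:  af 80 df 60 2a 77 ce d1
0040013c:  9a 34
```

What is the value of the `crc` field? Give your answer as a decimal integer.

39476

`crc` follows `index` (8 bytes), so it starts at byte offset 8 and occupies 2 bytes.
Bytes at offsets 8..9: 9A 34.
In big-endian order the high byte comes first in memory.
The bytes are already most-significant first: 0x9A34.
0x9A34 = 39476.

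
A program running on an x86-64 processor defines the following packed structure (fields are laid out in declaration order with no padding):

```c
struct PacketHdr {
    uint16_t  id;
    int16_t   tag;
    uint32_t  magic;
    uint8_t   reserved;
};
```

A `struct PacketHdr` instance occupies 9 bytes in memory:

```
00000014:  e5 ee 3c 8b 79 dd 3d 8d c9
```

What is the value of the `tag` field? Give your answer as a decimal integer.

-29892

`tag` follows `id` (2 bytes), so it starts at byte offset 2 and occupies 2 bytes.
Bytes at offsets 2..3: 3C 8B.
Little-endian: lowest address holds the least-significant byte.
Reassemble most-significant byte first: 8B 3C → 0x8B3C.
Top bit is set, so as a signed 16-bit value this is 0x8B3C − 2^16 = -29892.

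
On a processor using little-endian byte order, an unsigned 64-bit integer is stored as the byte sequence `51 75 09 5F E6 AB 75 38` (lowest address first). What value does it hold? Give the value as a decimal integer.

4068346844324394321

In little-endian order the low byte comes first in memory.
Reassemble most-significant byte first: 38 75 AB E6 5F 09 75 51 → 0x3875ABE65F097551.
0x3875ABE65F097551 = 4068346844324394321.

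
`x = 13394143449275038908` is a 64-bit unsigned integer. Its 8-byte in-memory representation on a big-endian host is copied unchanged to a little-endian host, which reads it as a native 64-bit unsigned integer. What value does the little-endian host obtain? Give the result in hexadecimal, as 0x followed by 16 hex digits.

0xBCFCA97C808EE1B9

13394143449275038908 in 64-bit hexadecimal is 0xB9E18E807CA9FCBC.
Stored big-endian, the bytes at ascending addresses are B9 E1 8E 80 7C A9 FC BC.
Read back as little-endian, the first byte is least significant, giving 0xBCFCA97C808EE1B9.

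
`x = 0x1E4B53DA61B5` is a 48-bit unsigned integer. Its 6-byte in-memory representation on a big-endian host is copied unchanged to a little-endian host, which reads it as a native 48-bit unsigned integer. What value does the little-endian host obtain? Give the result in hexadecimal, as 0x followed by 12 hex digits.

0xB561DA534B1E

Stored big-endian, the bytes at ascending addresses are 1E 4B 53 DA 61 B5.
Read back as little-endian, the first byte is least significant, giving 0xB561DA534B1E.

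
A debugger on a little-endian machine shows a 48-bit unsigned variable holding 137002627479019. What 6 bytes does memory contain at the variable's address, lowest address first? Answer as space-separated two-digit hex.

EB B5 F1 68 9A 7C

137002627479019 in hexadecimal, padded to 48 bits, is 0x7C9A68F1B5EB.
Split into bytes (most-significant first): 7C 9A 68 F1 B5 EB.
In little-endian order the low byte comes first in memory.
So at ascending addresses the bytes are EB B5 F1 68 9A 7C.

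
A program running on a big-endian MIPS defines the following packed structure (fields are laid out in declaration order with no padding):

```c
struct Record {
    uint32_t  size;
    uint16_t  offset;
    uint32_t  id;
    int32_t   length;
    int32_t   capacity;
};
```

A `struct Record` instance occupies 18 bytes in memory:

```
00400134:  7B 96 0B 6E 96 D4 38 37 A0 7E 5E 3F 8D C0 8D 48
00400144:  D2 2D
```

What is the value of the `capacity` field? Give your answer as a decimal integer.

-1924607443

`capacity` follows `size` (4 B), `offset` (2 B), `id` (4 B), `length` (4 B), so it starts at offset 4 + 2 + 4 + 4 = 14 and occupies 4 bytes.
Bytes at offsets 14..17: 8D 48 D2 2D.
In big-endian order the high byte comes first in memory.
The bytes are already most-significant first: 0x8D48D22D.
Top bit is set, so as a signed 32-bit value this is 0x8D48D22D − 2^32 = -1924607443.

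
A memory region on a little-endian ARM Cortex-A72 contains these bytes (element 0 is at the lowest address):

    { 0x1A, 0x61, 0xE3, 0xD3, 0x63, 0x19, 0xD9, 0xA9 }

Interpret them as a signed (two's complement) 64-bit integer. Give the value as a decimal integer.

-6207902694806167270

Little-endian: lowest address holds the least-significant byte.
Reassemble most-significant byte first: A9 D9 19 63 D3 E3 61 1A → 0xA9D91963D3E3611A.
Top bit is set, so as a signed 64-bit value this is 0xA9D91963D3E3611A − 2^64 = -6207902694806167270.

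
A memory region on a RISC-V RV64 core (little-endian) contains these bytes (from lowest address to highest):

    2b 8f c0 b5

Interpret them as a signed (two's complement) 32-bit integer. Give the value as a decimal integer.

In little-endian order the low byte comes first in memory.
Reassemble most-significant byte first: B5 C0 8F 2B → 0xB5C08F2B.
Top bit is set, so as a signed 32-bit value this is 0xB5C08F2B − 2^32 = -1245671637.

-1245671637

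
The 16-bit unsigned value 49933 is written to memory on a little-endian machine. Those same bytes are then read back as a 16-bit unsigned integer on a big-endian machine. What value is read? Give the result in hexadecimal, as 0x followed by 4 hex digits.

0x0DC3

49933 in 16-bit hexadecimal is 0xC30D.
Stored little-endian, the bytes at ascending addresses are 0D C3.
Read back as big-endian, the last byte is least significant, giving 0x0DC3.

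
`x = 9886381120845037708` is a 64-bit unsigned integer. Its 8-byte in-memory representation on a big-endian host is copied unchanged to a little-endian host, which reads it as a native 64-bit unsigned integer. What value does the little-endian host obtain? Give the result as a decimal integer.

9886381120845037708 in 64-bit hexadecimal is 0x89337B3FC618C08C.
Stored big-endian, the bytes at ascending addresses are 89 33 7B 3F C6 18 C0 8C.
Read back as little-endian, the first byte is least significant, giving 0x8CC018C63F7B3389.
0x8CC018C63F7B3389 = 10142133600585986953.

10142133600585986953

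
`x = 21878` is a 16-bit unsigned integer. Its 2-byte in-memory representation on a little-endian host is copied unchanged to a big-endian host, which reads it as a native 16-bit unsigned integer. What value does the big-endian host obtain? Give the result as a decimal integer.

30293

21878 in 16-bit hexadecimal is 0x5576.
Stored little-endian, the bytes at ascending addresses are 76 55.
Read back as big-endian, the last byte is least significant, giving 0x7655.
0x7655 = 30293.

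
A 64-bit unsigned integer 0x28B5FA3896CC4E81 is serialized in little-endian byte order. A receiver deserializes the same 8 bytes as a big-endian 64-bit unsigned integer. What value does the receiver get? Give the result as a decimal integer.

9317609624649250088

Stored little-endian, the bytes at ascending addresses are 81 4E CC 96 38 FA B5 28.
Read back as big-endian, the last byte is least significant, giving 0x814ECC9638FAB528.
0x814ECC9638FAB528 = 9317609624649250088.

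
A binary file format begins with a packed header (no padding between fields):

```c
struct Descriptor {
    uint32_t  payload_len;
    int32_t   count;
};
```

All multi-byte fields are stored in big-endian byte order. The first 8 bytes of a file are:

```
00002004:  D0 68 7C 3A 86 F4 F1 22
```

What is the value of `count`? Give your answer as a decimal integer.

`count` follows `payload_len` (4 bytes), so it starts at byte offset 4 and occupies 4 bytes.
Bytes at offsets 4..7: 86 F4 F1 22.
Big-endian stores the most-significant byte at the lowest address.
The bytes are already most-significant first: 0x86F4F122.
Top bit is set, so as a signed 32-bit value this is 0x86F4F122 − 2^32 = -2030767838.

-2030767838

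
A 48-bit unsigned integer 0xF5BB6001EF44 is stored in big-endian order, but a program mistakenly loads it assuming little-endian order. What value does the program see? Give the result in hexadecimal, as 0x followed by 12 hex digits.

0x44EF0160BBF5

Stored big-endian, the bytes at ascending addresses are F5 BB 60 01 EF 44.
Read back as little-endian, the first byte is least significant, giving 0x44EF0160BBF5.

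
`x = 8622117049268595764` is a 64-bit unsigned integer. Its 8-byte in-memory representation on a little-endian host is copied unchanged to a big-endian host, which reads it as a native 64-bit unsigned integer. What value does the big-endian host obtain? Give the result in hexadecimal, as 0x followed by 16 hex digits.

8622117049268595764 in 64-bit hexadecimal is 0x77A7E9C63D7E6C34.
Stored little-endian, the bytes at ascending addresses are 34 6C 7E 3D C6 E9 A7 77.
Read back as big-endian, the last byte is least significant, giving 0x346C7E3DC6E9A777.

0x346C7E3DC6E9A777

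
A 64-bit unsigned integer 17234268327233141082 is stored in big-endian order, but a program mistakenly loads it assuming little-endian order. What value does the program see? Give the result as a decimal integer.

6501367762322664687

17234268327233141082 in 64-bit hexadecimal is 0xEF2C6BBB887F395A.
Stored big-endian, the bytes at ascending addresses are EF 2C 6B BB 88 7F 39 5A.
Read back as little-endian, the first byte is least significant, giving 0x5A397F88BB6B2CEF.
0x5A397F88BB6B2CEF = 6501367762322664687.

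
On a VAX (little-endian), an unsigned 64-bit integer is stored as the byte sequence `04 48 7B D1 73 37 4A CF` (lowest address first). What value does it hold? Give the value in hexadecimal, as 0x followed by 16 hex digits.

Little-endian stores the least-significant byte at the lowest address.
Reassemble most-significant byte first: CF 4A 37 73 D1 7B 48 04 → 0xCF4A3773D17B4804.

0xCF4A3773D17B4804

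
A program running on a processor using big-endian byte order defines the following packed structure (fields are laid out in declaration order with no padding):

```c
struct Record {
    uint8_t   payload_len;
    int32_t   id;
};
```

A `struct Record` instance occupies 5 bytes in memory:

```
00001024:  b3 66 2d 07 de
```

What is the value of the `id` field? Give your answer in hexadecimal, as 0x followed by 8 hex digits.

`id` follows `payload_len` (1 byte), so it starts at byte offset 1 and occupies 4 bytes.
Bytes at offsets 1..4: 66 2D 07 DE.
Big-endian: lowest address holds the most-significant byte.
The bytes are already most-significant first: 0x662D07DE.

0x662D07DE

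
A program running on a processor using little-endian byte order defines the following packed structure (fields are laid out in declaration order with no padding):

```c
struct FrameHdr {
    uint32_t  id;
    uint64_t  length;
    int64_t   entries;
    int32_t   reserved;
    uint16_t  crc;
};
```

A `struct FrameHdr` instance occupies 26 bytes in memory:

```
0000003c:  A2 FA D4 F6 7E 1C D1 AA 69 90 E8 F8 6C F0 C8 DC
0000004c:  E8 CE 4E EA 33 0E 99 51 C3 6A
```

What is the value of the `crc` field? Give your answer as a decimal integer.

27331

`crc` follows `id` (4 B), `length` (8 B), `entries` (8 B), `reserved` (4 B), so it starts at offset 4 + 8 + 8 + 4 = 24 and occupies 2 bytes.
Bytes at offsets 24..25: C3 6A.
In little-endian order the low byte comes first in memory.
Reassemble most-significant byte first: 6A C3 → 0x6AC3.
0x6AC3 = 27331.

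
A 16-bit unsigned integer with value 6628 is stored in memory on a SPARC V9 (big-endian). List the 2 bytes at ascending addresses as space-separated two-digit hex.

6628 in hexadecimal, padded to 16 bits, is 0x19E4.
Split into bytes (most-significant first): 19 E4.
Big-endian stores the most-significant byte at the lowest address.
So the memory order matches the most-significant-first order: 19 E4.

19 E4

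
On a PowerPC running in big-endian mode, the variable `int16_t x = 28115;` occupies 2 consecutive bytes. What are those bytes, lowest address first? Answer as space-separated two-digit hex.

6D D3

28115 in hexadecimal, padded to 16 bits, is 0x6DD3.
Split into bytes (most-significant first): 6D D3.
Big-endian: lowest address holds the most-significant byte.
So the memory order matches the most-significant-first order: 6D D3.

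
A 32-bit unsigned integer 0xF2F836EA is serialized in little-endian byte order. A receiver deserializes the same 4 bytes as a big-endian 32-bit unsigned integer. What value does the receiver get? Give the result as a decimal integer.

Stored little-endian, the bytes at ascending addresses are EA 36 F8 F2.
Read back as big-endian, the last byte is least significant, giving 0xEA36F8F2.
0xEA36F8F2 = 3929471218.

3929471218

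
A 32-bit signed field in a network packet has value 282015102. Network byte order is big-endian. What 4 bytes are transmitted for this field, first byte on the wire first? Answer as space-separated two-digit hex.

10 CF 35 7E

282015102 in hexadecimal, padded to 32 bits, is 0x10CF357E.
Split into bytes (most-significant first): 10 CF 35 7E.
Big-endian: lowest address holds the most-significant byte.
So the memory order matches the most-significant-first order: 10 CF 35 7E.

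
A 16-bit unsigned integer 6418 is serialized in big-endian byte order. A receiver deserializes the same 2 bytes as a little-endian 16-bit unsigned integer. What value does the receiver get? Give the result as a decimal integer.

6418 in 16-bit hexadecimal is 0x1912.
Stored big-endian, the bytes at ascending addresses are 19 12.
Read back as little-endian, the first byte is least significant, giving 0x1219.
0x1219 = 4633.

4633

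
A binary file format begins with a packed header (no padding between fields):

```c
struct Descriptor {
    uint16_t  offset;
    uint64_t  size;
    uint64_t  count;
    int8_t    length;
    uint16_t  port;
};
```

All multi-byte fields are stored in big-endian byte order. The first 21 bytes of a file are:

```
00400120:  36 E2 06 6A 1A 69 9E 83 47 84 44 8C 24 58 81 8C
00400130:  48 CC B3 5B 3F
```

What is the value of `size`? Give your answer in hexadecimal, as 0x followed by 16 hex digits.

0x066A1A699E834784

`size` follows `offset` (2 bytes), so it starts at byte offset 2 and occupies 8 bytes.
Bytes at offsets 2..9: 06 6A 1A 69 9E 83 47 84.
Big-endian stores the most-significant byte at the lowest address.
The bytes are already most-significant first: 0x066A1A699E834784.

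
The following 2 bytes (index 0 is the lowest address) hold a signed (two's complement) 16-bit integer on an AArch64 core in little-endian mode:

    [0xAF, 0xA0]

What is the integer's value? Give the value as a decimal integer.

Little-endian stores the least-significant byte at the lowest address.
Reassemble most-significant byte first: A0 AF → 0xA0AF.
Top bit is set, so as a signed 16-bit value this is 0xA0AF − 2^16 = -24401.

-24401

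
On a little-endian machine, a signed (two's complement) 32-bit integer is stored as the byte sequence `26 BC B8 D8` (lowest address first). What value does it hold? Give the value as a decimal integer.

-658981850

Little-endian: lowest address holds the least-significant byte.
Reassemble most-significant byte first: D8 B8 BC 26 → 0xD8B8BC26.
Top bit is set, so as a signed 32-bit value this is 0xD8B8BC26 − 2^32 = -658981850.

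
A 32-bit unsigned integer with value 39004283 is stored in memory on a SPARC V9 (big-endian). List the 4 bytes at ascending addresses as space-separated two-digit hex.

39004283 in hexadecimal, padded to 32 bits, is 0x0253287B.
Split into bytes (most-significant first): 02 53 28 7B.
Big-endian stores the most-significant byte at the lowest address.
So the memory order matches the most-significant-first order: 02 53 28 7B.

02 53 28 7B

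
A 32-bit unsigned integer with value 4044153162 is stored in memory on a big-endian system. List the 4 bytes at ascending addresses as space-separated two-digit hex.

4044153162 in hexadecimal, padded to 32 bits, is 0xF10CE14A.
Split into bytes (most-significant first): F1 0C E1 4A.
Big-endian: lowest address holds the most-significant byte.
So the memory order matches the most-significant-first order: F1 0C E1 4A.

F1 0C E1 4A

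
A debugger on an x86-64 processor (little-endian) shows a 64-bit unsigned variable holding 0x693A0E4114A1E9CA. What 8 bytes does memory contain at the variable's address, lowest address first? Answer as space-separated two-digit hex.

Split into bytes (most-significant first): 69 3A 0E 41 14 A1 E9 CA.
In little-endian order the low byte comes first in memory.
So at ascending addresses the bytes are CA E9 A1 14 41 0E 3A 69.

CA E9 A1 14 41 0E 3A 69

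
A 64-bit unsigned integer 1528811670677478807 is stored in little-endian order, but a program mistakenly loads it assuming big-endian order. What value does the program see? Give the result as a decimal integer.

1528811670677478807 in 64-bit hexadecimal is 0x15376E1D4F33DD97.
Stored little-endian, the bytes at ascending addresses are 97 DD 33 4F 1D 6E 37 15.
Read back as big-endian, the last byte is least significant, giving 0x97DD334F1D6E3715.
0x97DD334F1D6E3715 = 10942959084469368597.

10942959084469368597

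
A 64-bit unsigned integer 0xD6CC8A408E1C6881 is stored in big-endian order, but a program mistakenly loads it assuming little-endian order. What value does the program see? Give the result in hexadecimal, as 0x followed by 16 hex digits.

Stored big-endian, the bytes at ascending addresses are D6 CC 8A 40 8E 1C 68 81.
Read back as little-endian, the first byte is least significant, giving 0x81681C8E408ACCD6.

0x81681C8E408ACCD6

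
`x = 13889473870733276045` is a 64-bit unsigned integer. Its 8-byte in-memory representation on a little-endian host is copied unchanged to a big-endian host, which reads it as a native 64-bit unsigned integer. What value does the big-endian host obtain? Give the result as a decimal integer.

13889473870733276045 in 64-bit hexadecimal is 0xC0C152E55620738D.
Stored little-endian, the bytes at ascending addresses are 8D 73 20 56 E5 52 C1 C0.
Read back as big-endian, the last byte is least significant, giving 0x8D732056E552C1C0.
0x8D732056E552C1C0 = 10192525939256246720.

10192525939256246720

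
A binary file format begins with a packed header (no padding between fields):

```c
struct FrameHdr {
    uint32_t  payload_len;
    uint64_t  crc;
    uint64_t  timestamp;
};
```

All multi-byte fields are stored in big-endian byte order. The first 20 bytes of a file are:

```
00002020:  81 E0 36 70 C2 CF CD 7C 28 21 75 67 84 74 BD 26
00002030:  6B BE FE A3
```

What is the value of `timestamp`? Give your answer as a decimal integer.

9544461483019009699

`timestamp` follows `payload_len` (4 B), `crc` (8 B), so it starts at offset 4 + 8 = 12 and occupies 8 bytes.
Bytes at offsets 12..19: 84 74 BD 26 6B BE FE A3.
In big-endian order the high byte comes first in memory.
The bytes are already most-significant first: 0x8474BD266BBEFEA3.
0x8474BD266BBEFEA3 = 9544461483019009699.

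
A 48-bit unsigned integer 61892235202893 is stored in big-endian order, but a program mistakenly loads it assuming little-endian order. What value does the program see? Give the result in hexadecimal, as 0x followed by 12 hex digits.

61892235202893 in 48-bit hexadecimal is 0x384A68B1914D.
Stored big-endian, the bytes at ascending addresses are 38 4A 68 B1 91 4D.
Read back as little-endian, the first byte is least significant, giving 0x4D91B1684A38.

0x4D91B1684A38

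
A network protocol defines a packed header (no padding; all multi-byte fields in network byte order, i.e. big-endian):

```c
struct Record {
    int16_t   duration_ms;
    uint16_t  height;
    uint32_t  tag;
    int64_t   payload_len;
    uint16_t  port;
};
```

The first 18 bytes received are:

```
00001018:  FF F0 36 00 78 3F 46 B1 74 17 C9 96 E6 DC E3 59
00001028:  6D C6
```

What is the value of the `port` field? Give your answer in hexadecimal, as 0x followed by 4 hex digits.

`port` follows `duration_ms` (2 B), `height` (2 B), `tag` (4 B), `payload_len` (8 B), so it starts at offset 2 + 2 + 4 + 8 = 16 and occupies 2 bytes.
Bytes at offsets 16..17: 6D C6.
Big-endian stores the most-significant byte at the lowest address.
The bytes are already most-significant first: 0x6DC6.

0x6DC6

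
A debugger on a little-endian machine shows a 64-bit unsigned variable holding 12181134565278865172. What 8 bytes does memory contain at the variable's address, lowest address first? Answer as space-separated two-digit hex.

14 D7 AD 44 59 15 0C A9

12181134565278865172 in hexadecimal, padded to 64 bits, is 0xA90C155944ADD714.
Split into bytes (most-significant first): A9 0C 15 59 44 AD D7 14.
Little-endian stores the least-significant byte at the lowest address.
So at ascending addresses the bytes are 14 D7 AD 44 59 15 0C A9.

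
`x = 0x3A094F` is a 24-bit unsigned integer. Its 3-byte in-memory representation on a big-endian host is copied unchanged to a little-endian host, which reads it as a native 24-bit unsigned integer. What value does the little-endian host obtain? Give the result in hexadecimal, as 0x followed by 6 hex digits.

0x4F093A

Stored big-endian, the bytes at ascending addresses are 3A 09 4F.
Read back as little-endian, the first byte is least significant, giving 0x4F093A.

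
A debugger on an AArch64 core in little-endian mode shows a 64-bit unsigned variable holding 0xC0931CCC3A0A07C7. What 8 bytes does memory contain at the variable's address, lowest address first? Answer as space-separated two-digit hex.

C7 07 0A 3A CC 1C 93 C0

Split into bytes (most-significant first): C0 93 1C CC 3A 0A 07 C7.
Little-endian stores the least-significant byte at the lowest address.
So at ascending addresses the bytes are C7 07 0A 3A CC 1C 93 C0.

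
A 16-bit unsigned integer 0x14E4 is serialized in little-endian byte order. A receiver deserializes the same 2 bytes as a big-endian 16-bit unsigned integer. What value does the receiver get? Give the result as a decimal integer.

Stored little-endian, the bytes at ascending addresses are E4 14.
Read back as big-endian, the last byte is least significant, giving 0xE414.
0xE414 = 58388.

58388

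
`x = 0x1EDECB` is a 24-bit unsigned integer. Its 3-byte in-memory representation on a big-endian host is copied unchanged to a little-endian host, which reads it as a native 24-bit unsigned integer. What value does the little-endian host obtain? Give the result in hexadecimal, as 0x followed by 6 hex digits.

0xCBDE1E

Stored big-endian, the bytes at ascending addresses are 1E DE CB.
Read back as little-endian, the first byte is least significant, giving 0xCBDE1E.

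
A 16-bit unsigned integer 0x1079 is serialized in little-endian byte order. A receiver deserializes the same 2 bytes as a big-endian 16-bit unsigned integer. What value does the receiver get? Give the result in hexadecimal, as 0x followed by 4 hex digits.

0x7910

Stored little-endian, the bytes at ascending addresses are 79 10.
Read back as big-endian, the last byte is least significant, giving 0x7910.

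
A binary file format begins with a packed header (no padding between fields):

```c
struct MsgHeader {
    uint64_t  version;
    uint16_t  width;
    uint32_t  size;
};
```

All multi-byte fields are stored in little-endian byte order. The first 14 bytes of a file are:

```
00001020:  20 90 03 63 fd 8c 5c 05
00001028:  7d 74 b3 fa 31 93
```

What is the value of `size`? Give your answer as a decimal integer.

`size` follows `version` (8 B), `width` (2 B), so it starts at offset 8 + 2 = 10 and occupies 4 bytes.
Bytes at offsets 10..13: B3 FA 31 93.
Little-endian stores the least-significant byte at the lowest address.
Reassemble most-significant byte first: 93 31 FA B3 → 0x9331FAB3.
0x9331FAB3 = 2469526195.

2469526195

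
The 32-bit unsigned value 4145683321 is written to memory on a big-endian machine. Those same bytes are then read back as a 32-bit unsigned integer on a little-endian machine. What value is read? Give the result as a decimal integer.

4145683321 in 32-bit hexadecimal is 0xF71A1B79.
Stored big-endian, the bytes at ascending addresses are F7 1A 1B 79.
Read back as little-endian, the first byte is least significant, giving 0x791B1AF7.
0x791B1AF7 = 2031819511.

2031819511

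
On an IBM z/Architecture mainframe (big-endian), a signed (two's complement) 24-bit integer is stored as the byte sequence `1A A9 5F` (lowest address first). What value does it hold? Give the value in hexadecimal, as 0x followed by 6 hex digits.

Big-endian: lowest address holds the most-significant byte.
The bytes are already most-significant first: 0x1AA95F.

0x1AA95F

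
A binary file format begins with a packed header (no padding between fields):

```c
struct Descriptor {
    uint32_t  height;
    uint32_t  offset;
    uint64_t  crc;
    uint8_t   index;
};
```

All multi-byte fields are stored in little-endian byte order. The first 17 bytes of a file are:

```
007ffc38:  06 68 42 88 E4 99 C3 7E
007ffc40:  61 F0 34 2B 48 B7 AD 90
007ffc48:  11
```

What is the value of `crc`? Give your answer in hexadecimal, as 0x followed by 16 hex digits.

0x90ADB7482B34F061

`crc` follows `height` (4 B), `offset` (4 B), so it starts at offset 4 + 4 = 8 and occupies 8 bytes.
Bytes at offsets 8..15: 61 F0 34 2B 48 B7 AD 90.
In little-endian order the low byte comes first in memory.
Reassemble most-significant byte first: 90 AD B7 48 2B 34 F0 61 → 0x90ADB7482B34F061.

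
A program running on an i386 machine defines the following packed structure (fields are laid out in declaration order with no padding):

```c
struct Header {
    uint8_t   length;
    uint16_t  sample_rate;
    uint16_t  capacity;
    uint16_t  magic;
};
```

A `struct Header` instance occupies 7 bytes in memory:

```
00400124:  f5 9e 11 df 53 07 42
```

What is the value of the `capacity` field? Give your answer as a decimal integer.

21471

`capacity` follows `length` (1 B), `sample_rate` (2 B), so it starts at offset 1 + 2 = 3 and occupies 2 bytes.
Bytes at offsets 3..4: DF 53.
In little-endian order the low byte comes first in memory.
Reassemble most-significant byte first: 53 DF → 0x53DF.
0x53DF = 21471.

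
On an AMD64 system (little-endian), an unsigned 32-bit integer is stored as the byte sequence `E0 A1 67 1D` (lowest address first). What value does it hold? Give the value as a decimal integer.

493330912

Little-endian stores the least-significant byte at the lowest address.
Reassemble most-significant byte first: 1D 67 A1 E0 → 0x1D67A1E0.
0x1D67A1E0 = 493330912.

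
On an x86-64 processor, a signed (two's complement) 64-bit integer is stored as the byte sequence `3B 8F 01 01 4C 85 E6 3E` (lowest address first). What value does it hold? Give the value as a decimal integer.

Little-endian stores the least-significant byte at the lowest address.
Reassemble most-significant byte first: 3E E6 85 4C 01 01 8F 3B → 0x3EE6854C01018F3B.
0x3EE6854C01018F3B = 4532456636475871035.

4532456636475871035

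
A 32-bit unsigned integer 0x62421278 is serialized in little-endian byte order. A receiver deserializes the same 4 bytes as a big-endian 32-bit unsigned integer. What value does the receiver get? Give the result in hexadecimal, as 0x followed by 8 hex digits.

Stored little-endian, the bytes at ascending addresses are 78 12 42 62.
Read back as big-endian, the last byte is least significant, giving 0x78124262.

0x78124262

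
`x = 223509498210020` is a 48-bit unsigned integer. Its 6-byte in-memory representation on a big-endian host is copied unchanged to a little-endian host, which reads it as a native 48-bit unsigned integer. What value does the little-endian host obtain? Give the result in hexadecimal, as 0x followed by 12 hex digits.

0xE4A63EDC47CB

223509498210020 in 48-bit hexadecimal is 0xCB47DC3EA6E4.
Stored big-endian, the bytes at ascending addresses are CB 47 DC 3E A6 E4.
Read back as little-endian, the first byte is least significant, giving 0xE4A63EDC47CB.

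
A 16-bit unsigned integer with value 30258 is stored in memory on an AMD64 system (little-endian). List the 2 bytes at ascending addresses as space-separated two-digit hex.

30258 in hexadecimal, padded to 16 bits, is 0x7632.
Split into bytes (most-significant first): 76 32.
Little-endian: lowest address holds the least-significant byte.
So at ascending addresses the bytes are 32 76.

32 76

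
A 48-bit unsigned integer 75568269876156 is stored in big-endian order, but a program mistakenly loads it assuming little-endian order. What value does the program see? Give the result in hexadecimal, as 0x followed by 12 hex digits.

75568269876156 in 48-bit hexadecimal is 0x44BA9BE1DBBC.
Stored big-endian, the bytes at ascending addresses are 44 BA 9B E1 DB BC.
Read back as little-endian, the first byte is least significant, giving 0xBCDBE19BBA44.

0xBCDBE19BBA44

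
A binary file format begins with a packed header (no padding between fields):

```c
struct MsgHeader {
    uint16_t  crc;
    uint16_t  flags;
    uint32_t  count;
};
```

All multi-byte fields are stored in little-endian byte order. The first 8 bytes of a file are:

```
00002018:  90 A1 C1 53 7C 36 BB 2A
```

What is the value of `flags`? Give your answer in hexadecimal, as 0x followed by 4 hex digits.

`flags` follows `crc` (2 bytes), so it starts at byte offset 2 and occupies 2 bytes.
Bytes at offsets 2..3: C1 53.
Little-endian: lowest address holds the least-significant byte.
Reassemble most-significant byte first: 53 C1 → 0x53C1.

0x53C1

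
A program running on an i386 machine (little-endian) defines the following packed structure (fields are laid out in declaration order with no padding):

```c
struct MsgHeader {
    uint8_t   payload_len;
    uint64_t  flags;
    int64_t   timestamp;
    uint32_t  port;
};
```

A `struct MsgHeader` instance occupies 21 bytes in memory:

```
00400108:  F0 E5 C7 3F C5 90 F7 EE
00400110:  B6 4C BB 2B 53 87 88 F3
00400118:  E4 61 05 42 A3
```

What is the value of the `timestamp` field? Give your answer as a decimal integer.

`timestamp` follows `payload_len` (1 B), `flags` (8 B), so it starts at offset 1 + 8 = 9 and occupies 8 bytes.
Bytes at offsets 9..16: 4C BB 2B 53 87 88 F3 E4.
Little-endian stores the least-significant byte at the lowest address.
Reassemble most-significant byte first: E4 F3 88 87 53 2B BB 4C → 0xE4F38887532BBB4C.
Top bit is set, so as a signed 64-bit value this is 0xE4F38887532BBB4C − 2^64 = -1949064098923955380.

-1949064098923955380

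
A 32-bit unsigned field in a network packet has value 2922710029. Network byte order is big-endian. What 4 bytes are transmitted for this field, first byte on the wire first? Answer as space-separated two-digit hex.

AE 35 04 0D

2922710029 in hexadecimal, padded to 32 bits, is 0xAE35040D.
Split into bytes (most-significant first): AE 35 04 0D.
Big-endian: lowest address holds the most-significant byte.
So the memory order matches the most-significant-first order: AE 35 04 0D.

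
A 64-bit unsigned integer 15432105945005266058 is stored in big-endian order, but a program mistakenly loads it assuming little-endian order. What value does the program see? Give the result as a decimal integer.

9985671267796789718

15432105945005266058 in 64-bit hexadecimal is 0xD629DA981C3B948A.
Stored big-endian, the bytes at ascending addresses are D6 29 DA 98 1C 3B 94 8A.
Read back as little-endian, the first byte is least significant, giving 0x8A943B1C98DA29D6.
0x8A943B1C98DA29D6 = 9985671267796789718.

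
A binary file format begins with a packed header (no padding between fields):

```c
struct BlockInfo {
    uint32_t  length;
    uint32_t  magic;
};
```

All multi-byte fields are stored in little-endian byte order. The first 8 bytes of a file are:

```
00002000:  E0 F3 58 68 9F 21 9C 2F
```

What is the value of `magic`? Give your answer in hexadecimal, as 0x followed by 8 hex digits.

`magic` follows `length` (4 bytes), so it starts at byte offset 4 and occupies 4 bytes.
Bytes at offsets 4..7: 9F 21 9C 2F.
In little-endian order the low byte comes first in memory.
Reassemble most-significant byte first: 2F 9C 21 9F → 0x2F9C219F.

0x2F9C219F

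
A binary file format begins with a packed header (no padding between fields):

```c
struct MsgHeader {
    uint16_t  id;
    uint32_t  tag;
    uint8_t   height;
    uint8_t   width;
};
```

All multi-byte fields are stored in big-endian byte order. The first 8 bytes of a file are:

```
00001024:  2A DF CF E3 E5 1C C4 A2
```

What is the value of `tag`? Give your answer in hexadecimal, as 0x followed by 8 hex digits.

`tag` follows `id` (2 bytes), so it starts at byte offset 2 and occupies 4 bytes.
Bytes at offsets 2..5: CF E3 E5 1C.
In big-endian order the high byte comes first in memory.
The bytes are already most-significant first: 0xCFE3E51C.

0xCFE3E51C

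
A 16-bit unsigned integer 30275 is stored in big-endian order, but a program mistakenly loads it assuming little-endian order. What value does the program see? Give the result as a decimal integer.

17270

30275 in 16-bit hexadecimal is 0x7643.
Stored big-endian, the bytes at ascending addresses are 76 43.
Read back as little-endian, the first byte is least significant, giving 0x4376.
0x4376 = 17270.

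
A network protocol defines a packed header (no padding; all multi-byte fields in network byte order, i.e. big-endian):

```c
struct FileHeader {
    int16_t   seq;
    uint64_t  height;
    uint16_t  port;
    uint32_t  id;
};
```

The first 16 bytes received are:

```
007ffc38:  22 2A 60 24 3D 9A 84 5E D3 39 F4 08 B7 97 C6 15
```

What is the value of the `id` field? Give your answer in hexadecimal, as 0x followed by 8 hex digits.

0xB797C615

`id` follows `seq` (2 B), `height` (8 B), `port` (2 B), so it starts at offset 2 + 8 + 2 = 12 and occupies 4 bytes.
Bytes at offsets 12..15: B7 97 C6 15.
Big-endian stores the most-significant byte at the lowest address.
The bytes are already most-significant first: 0xB797C615.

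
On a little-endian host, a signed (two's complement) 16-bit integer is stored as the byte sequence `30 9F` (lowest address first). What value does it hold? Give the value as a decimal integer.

Little-endian stores the least-significant byte at the lowest address.
Reassemble most-significant byte first: 9F 30 → 0x9F30.
Top bit is set, so as a signed 16-bit value this is 0x9F30 − 2^16 = -24784.

-24784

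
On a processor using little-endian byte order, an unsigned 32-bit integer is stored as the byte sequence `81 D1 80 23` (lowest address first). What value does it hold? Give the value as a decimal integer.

595644801

Little-endian: lowest address holds the least-significant byte.
Reassemble most-significant byte first: 23 80 D1 81 → 0x2380D181.
0x2380D181 = 595644801.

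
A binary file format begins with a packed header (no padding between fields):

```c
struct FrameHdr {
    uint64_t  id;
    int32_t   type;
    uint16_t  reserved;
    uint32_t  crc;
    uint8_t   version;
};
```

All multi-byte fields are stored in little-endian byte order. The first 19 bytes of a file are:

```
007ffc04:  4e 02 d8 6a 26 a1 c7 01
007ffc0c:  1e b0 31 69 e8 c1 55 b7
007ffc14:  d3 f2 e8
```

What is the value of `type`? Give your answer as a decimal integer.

1764864030

`type` follows `id` (8 bytes), so it starts at byte offset 8 and occupies 4 bytes.
Bytes at offsets 8..11: 1E B0 31 69.
In little-endian order the low byte comes first in memory.
Reassemble most-significant byte first: 69 31 B0 1E → 0x6931B01E.
0x6931B01E = 1764864030.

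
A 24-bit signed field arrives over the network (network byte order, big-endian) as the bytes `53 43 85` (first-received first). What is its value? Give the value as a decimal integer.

Big-endian stores the most-significant byte at the lowest address.
The bytes are already most-significant first: 0x534385.
0x534385 = 5456773.

5456773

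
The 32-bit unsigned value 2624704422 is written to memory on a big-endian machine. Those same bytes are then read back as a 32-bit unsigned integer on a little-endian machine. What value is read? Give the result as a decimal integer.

2798612892

2624704422 in 32-bit hexadecimal is 0x9C71CFA6.
Stored big-endian, the bytes at ascending addresses are 9C 71 CF A6.
Read back as little-endian, the first byte is least significant, giving 0xA6CF719C.
0xA6CF719C = 2798612892.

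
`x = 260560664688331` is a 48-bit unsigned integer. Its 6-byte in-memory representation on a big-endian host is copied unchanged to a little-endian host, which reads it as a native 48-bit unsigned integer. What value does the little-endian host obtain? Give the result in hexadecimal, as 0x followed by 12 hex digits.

0xCB76DC81FAEC

260560664688331 in 48-bit hexadecimal is 0xECFA81DC76CB.
Stored big-endian, the bytes at ascending addresses are EC FA 81 DC 76 CB.
Read back as little-endian, the first byte is least significant, giving 0xCB76DC81FAEC.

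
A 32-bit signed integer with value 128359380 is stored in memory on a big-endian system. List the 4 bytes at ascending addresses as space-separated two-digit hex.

128359380 in hexadecimal, padded to 32 bits, is 0x07A69BD4.
Split into bytes (most-significant first): 07 A6 9B D4.
Big-endian stores the most-significant byte at the lowest address.
So the memory order matches the most-significant-first order: 07 A6 9B D4.

07 A6 9B D4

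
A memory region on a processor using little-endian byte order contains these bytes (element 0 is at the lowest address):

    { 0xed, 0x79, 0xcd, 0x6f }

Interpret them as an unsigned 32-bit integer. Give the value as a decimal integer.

1875737069

Little-endian: lowest address holds the least-significant byte.
Reassemble most-significant byte first: 6F CD 79 ED → 0x6FCD79ED.
0x6FCD79ED = 1875737069.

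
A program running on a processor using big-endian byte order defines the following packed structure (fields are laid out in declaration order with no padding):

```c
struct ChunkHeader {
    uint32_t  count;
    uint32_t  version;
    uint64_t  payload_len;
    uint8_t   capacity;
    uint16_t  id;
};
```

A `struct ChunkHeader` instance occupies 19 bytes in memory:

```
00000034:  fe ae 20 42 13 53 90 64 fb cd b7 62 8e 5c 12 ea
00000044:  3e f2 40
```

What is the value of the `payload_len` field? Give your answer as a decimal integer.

18144360107668673258

`payload_len` follows `count` (4 B), `version` (4 B), so it starts at offset 4 + 4 = 8 and occupies 8 bytes.
Bytes at offsets 8..15: FB CD B7 62 8E 5C 12 EA.
Big-endian stores the most-significant byte at the lowest address.
The bytes are already most-significant first: 0xFBCDB7628E5C12EA.
0xFBCDB7628E5C12EA = 18144360107668673258.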